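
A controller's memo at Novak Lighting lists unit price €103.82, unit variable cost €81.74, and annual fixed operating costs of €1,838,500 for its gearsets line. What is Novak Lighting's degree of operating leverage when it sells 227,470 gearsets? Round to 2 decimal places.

Total contribution margin = 227,470 × €22.08 = €5,022,537.60.
EBIT = €5,022,537.60 − €1,838,500 = €3,184,037.60.
So DOL = total CM / EBIT = €5,022,537.60 / €3,184,037.60 = 1.5774.

1.58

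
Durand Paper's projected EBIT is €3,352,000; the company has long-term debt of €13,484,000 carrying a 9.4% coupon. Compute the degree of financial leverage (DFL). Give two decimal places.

1.61

Annual interest charges come to €1,267,496.00.
DFL = EBIT ÷ (EBIT − I) = €3,352,000 ÷ (€3,352,000 − €1,267,496.00) = €3,352,000 ÷ €2,084,504.00 = 1.6081.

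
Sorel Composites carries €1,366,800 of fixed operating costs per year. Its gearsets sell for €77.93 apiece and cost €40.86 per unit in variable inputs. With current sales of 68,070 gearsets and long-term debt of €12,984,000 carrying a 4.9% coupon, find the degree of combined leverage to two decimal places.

4.85

Contribution at this volume is 68,070 × €37.07 = €2,523,354.90.
EBIT = €2,523,354.90 − €1,366,800 = €1,156,554.90. Interest = €636,216.00.
DOL = €2,523,354.90 ÷ €1,156,554.90 = 2.1818; DFL = €1,156,554.90 ÷ €520,338.90 = 2.2227.
DCL = DOL × DFL = 2.1818 × 2.2227 = 4.8495.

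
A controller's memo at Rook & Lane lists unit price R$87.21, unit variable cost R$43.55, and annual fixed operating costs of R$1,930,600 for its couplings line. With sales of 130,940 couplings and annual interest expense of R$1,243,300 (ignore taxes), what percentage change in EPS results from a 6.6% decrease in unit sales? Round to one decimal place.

-14.8%

Total contribution margin = 130,940 × R$43.66 = R$5,716,840.40.
Operating income = contribution − fixed costs = R$5,716,840.40 − R$1,930,600 = R$3,786,240.40.
Interest = R$1,243,300.00, so EBIT − I = R$2,542,940.40.
Degree of combined leverage = contribution ÷ (EBIT − I) = R$5,716,840.40 ÷ R$2,542,940.40 = 2.2481.
%ΔEPS = DCL × %ΔSales = 2.2481 × -6.6% = -14.8%.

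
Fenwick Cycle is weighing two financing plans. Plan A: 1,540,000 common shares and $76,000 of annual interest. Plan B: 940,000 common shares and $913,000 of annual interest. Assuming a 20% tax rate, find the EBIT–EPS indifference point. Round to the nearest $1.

Set EPS_A = EPS_B: (EBIT − $76,000)(1 − 0.20) ÷ 1,540,000 = (EBIT − $913,000)(1 − 0.20) ÷ 940,000.
The (1 − t) factor cancels: (EBIT − 76,000) × 940,000 = (EBIT − 913,000) × 1,540,000.
EBIT × (1,540,000 − 940,000) = 913,000 × 1,540,000 − 76,000 × 940,000 = 1,334,580,000,000, so EBIT = 1,334,580,000,000 ÷ 600,000 = 2,224,300.00.

$2,224,300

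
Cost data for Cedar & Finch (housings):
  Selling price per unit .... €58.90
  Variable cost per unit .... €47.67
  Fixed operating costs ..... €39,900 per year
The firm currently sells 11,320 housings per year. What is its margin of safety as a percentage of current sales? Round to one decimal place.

68.6%

Unit CM = price − variable cost = €58.90 − €47.67 = €11.23. Break-even units = €39,900 ÷ €11.23 = 3,552.98; break-even revenue = 3,552.98 × €58.90 = €209,270.70.
Current sales = 11,320 × €58.90 = €666,748.00.
Margin of safety = (€666,748.00 − €209,270.70) ÷ €666,748.00 = 68.6%.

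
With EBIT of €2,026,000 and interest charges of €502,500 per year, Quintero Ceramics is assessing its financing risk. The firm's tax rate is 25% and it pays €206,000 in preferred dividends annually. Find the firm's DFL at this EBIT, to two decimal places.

1.62

Annual interest charges come to €502,500.00.
Preferred dividends grossed up pre-tax: €206,000 / (1 − 0.25) = €274,666.67.
DFL = EBIT ÷ [EBIT − I − D_p/(1−t)] = €2,026,000 ÷ [€2,026,000 − €502,500.00 − €274,666.67] = €2,026,000 ÷ €1,248,833.33 = 1.6223.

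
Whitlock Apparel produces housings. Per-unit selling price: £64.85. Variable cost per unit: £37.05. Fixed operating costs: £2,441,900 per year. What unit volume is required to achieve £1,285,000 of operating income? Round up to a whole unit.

134,062 housings

Each unit contributes £64.85 − £37.05 = £27.80.
Units = (FC + target) / CM = (£2,441,900 + £1,285,000) / £27.80 = 134,061.15, so 134,062 housings.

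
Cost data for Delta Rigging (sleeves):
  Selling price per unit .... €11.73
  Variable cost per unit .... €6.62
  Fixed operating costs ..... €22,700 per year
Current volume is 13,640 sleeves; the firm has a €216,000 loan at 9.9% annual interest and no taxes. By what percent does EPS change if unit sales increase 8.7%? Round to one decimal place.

+23.7%

At 13,640 units, contribution = 13,640 × €5.11 = €69,700.40.
Subtracting fixed costs: EBIT = €69,700.40 − €22,700 = €47,000.40.
Interest = €21,384.00, so EBIT − I = €25,616.40.
Degree of combined leverage = contribution ÷ (EBIT − I) = €69,700.40 ÷ €25,616.40 = 2.7209.
%ΔEPS = DCL × %ΔSales = 2.7209 × +8.7% = +23.7%.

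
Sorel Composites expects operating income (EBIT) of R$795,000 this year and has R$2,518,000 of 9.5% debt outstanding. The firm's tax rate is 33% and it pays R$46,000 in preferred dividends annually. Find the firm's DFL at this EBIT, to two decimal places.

Interest = R$239,210.00.
Preferred dividends grossed up pre-tax: R$46,000 / (1 − 0.33) = R$68,656.72.
DFL = EBIT ÷ [EBIT − I − D_p/(1−t)] = R$795,000 ÷ [R$795,000 − R$239,210.00 − R$68,656.72] = R$795,000 ÷ R$487,133.28 = 1.6320.

1.63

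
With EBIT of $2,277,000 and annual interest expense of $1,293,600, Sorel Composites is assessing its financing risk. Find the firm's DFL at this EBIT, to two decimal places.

2.32

Annual interest charges come to $1,293,600.00.
DFL = EBIT ÷ (EBIT − I) = $2,277,000 ÷ ($2,277,000 − $1,293,600.00) = $2,277,000 ÷ $983,400.00 = 2.3154.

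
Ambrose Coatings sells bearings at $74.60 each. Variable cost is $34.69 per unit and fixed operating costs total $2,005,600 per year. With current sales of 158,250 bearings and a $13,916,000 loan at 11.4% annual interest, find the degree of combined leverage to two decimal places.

2.32

Contribution at this volume is 158,250 × $39.91 = $6,315,757.50.
Operating income = contribution − fixed costs = $6,315,757.50 − $2,005,600 = $4,310,157.50. Interest = $1,586,424.00.
DOL = $6,315,757.50 ÷ $4,310,157.50 = 1.4653; DFL = $4,310,157.50 ÷ $2,723,733.50 = 1.5824.
Combined leverage = 1.4653 × 1.5824 = 2.3187.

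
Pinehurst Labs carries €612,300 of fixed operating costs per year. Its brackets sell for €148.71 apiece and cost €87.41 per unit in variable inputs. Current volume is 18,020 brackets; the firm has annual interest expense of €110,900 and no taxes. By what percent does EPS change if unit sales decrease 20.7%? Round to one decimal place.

-59.9%

Contribution at this volume is 18,020 × €61.30 = €1,104,626.00.
EBIT = €1,104,626.00 − €612,300 = €492,326.00.
After interest of €110,900.00, pre-tax earnings = €381,426.00.
Degree of combined leverage = contribution ÷ (EBIT − I) = €1,104,626.00 ÷ €381,426.00 = 2.8960.
%ΔEPS = DCL × %ΔSales = 2.8960 × -20.7% = -59.9%.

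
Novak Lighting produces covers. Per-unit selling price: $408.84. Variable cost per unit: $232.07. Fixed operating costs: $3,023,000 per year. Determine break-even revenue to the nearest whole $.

$6,991,703

Contribution margin per unit = $408.84 − $232.07 = $176.77, a CM ratio of $176.77 ÷ $408.84 = 0.4324.
Break-even sales = FC ÷ CM ratio = $3,023,000 × $408.84 / $176.77 = $6,991,703.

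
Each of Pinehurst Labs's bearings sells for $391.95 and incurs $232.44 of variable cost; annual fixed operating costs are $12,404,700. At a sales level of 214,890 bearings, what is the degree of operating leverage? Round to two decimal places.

At 214,890 units, contribution = 214,890 × $159.51 = $34,277,103.90.
Subtracting fixed costs: EBIT = $34,277,103.90 − $12,404,700 = $21,872,403.90.
Degree of operating leverage = $34,277,103.90 / $21,872,403.90 = 1.5671.

1.57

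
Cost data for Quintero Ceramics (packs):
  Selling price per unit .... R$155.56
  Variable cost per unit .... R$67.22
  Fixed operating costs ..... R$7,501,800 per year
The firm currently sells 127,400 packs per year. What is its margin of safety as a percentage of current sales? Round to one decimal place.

33.3%

Unit CM = price − variable cost = R$155.56 − R$67.22 = R$88.34. Break-even units = R$7,501,800 ÷ R$88.34 = 84,919.63; break-even revenue = 84,919.63 × R$155.56 = R$13,210,097.44.
Current sales = 127,400 × R$155.56 = R$19,818,344.00.
Margin of safety = (R$19,818,344.00 − R$13,210,097.44) ÷ R$19,818,344.00 = 33.3%.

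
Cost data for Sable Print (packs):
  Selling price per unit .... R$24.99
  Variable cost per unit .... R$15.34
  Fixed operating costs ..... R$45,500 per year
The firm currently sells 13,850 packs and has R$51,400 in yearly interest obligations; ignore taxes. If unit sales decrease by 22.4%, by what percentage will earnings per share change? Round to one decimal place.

-81.5%

Contribution at this volume is 13,850 × R$9.65 = R$133,652.50.
Operating income = contribution − fixed costs = R$133,652.50 − R$45,500 = R$88,152.50.
After interest of R$51,400.00, pre-tax earnings = R$36,752.50.
Degree of combined leverage = contribution ÷ (EBIT − I) = R$133,652.50 ÷ R$36,752.50 = 3.6366.
EPS therefore changes by 3.6366 × (-22.4%) = -81.5%.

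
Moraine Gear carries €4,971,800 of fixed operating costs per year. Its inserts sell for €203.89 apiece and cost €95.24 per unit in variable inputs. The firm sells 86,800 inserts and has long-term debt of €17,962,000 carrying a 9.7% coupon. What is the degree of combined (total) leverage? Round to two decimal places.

3.47

Total contribution margin = 86,800 × €108.65 = €9,430,820.00.
Subtracting fixed costs: EBIT = €9,430,820.00 − €4,971,800 = €4,459,020.00. Interest = €1,742,314.00.
DOL = €9,430,820.00 ÷ €4,459,020.00 = 2.1150; DFL = €4,459,020.00 ÷ €2,716,706.00 = 1.6413.
Combined leverage = 2.1150 × 1.6413 = 3.4713.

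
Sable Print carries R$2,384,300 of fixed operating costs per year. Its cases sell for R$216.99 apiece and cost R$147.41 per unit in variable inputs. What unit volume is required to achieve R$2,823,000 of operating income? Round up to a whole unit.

Contribution margin per unit = R$216.99 − R$147.41 = R$69.58.
Need Q such that Q × R$69.58 − R$2,384,300 = R$2,823,000, i.e. Q = R$5,207,300 / R$69.58 = 74,839.03 → 74,840.

74,840 cases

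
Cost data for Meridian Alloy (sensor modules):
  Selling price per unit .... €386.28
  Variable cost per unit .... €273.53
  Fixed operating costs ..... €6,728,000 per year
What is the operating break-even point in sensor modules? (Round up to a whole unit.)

59,672 sensor modules

Unit CM = price − variable cost = €386.28 − €273.53 = €112.75.
Units to break even: €6,728,000 ÷ €112.75 = 59,671.84, rounded up to 59,672.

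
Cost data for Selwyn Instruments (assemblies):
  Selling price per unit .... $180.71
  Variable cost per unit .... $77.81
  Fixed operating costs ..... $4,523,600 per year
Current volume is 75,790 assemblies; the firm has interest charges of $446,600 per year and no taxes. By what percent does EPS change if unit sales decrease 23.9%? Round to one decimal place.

Total contribution margin = 75,790 × $102.90 = $7,798,791.00.
EBIT = $7,798,791.00 − $4,523,600 = $3,275,191.00.
Interest = $446,600.00, so EBIT − I = $2,828,591.00.
Degree of combined leverage = contribution ÷ (EBIT − I) = $7,798,791.00 ÷ $2,828,591.00 = 2.7571.
EPS therefore changes by 2.7571 × (-23.9%) = -65.9%.

-65.9%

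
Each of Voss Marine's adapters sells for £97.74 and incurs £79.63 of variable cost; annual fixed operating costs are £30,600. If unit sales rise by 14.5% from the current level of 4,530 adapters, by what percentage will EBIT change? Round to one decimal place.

Contribution at this volume is 4,530 × £18.11 = £82,038.30.
Operating income = contribution − fixed costs = £82,038.30 − £30,600 = £51,438.30.
DOL = contribution ÷ EBIT = £82,038.30 ÷ £51,438.30 = 1.5949.
%ΔEBIT = DOL × %ΔSales = 1.5949 × +14.5% = +23.1%.

+23.1%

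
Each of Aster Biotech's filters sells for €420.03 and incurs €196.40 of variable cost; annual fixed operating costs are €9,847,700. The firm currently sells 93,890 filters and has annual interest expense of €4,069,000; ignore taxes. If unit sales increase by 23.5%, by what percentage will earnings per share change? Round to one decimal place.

+69.7%

Contribution at this volume is 93,890 × €223.63 = €20,996,620.70.
Operating income = contribution − fixed costs = €20,996,620.70 − €9,847,700 = €11,148,920.70.
Interest = €4,069,000.00, so EBIT − I = €7,079,920.70.
DCL = total CM / (EBIT − I) = €20,996,620.70 / €7,079,920.70 = 2.9657.
%ΔEPS = DCL × %ΔSales = 2.9657 × +23.5% = +69.7%.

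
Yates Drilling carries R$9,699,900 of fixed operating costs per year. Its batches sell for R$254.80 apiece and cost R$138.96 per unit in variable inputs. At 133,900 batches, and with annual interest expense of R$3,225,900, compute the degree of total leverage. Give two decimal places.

At 133,900 units, contribution = 133,900 × R$115.84 = R$15,510,976.00.
Subtracting fixed costs: EBIT = R$15,510,976.00 − R$9,699,900 = R$5,811,076.00. Interest = R$3,225,900.00, so EBIT − I = R$2,585,176.00.
Degree of total leverage = total CM / (EBIT − interest) = R$15,510,976.00 / R$2,585,176.00 = 6.0000.

6.00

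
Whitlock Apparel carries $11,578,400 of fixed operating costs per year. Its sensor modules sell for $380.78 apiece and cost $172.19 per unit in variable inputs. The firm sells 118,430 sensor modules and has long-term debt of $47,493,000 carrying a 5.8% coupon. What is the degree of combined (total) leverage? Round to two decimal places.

Total contribution margin = 118,430 × $208.59 = $24,703,313.70.
Operating income = contribution − fixed costs = $24,703,313.70 − $11,578,400 = $13,124,913.70. Interest = $2,754,594.00, so EBIT − I = $10,370,319.70.
Degree of total leverage = total CM / (EBIT − interest) = $24,703,313.70 / $10,370,319.70 = 2.3821.

2.38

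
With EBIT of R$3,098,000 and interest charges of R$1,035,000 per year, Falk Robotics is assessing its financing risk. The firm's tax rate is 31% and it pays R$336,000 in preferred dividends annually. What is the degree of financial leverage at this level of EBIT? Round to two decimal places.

Interest = R$1,035,000.00.
Pre-tax preferred-dividend burden = R$336,000 ÷ (1 − 0.31) = R$486,956.52.
DFL = EBIT ÷ [EBIT − I − D_p/(1−t)] = R$3,098,000 ÷ [R$3,098,000 − R$1,035,000.00 − R$486,956.52] = R$3,098,000 ÷ R$1,576,043.48 = 1.9657.

1.97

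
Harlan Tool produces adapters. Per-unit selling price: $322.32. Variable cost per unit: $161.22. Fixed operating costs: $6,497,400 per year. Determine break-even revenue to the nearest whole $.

$12,999,640

CM per unit = $322.32 − $161.22 = $161.10; CM ratio = $161.10 / $322.32 = 0.4998.
Break-even sales = FC ÷ CM ratio = $6,497,400 × $322.32 / $161.10 = $12,999,640.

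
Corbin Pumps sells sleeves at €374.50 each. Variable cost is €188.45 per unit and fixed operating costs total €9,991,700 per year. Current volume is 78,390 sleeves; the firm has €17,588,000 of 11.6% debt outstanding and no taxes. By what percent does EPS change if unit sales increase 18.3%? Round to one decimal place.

+104.6%

Contribution at this volume is 78,390 × €186.05 = €14,584,459.50.
EBIT = €14,584,459.50 − €9,991,700 = €4,592,759.50.
Interest = €2,040,208.00, so EBIT − I = €2,552,551.50.
Degree of combined leverage = contribution ÷ (EBIT − I) = €14,584,459.50 ÷ €2,552,551.50 = 5.7137.
%ΔEPS = DCL × %ΔSales = 5.7137 × +18.3% = +104.6%.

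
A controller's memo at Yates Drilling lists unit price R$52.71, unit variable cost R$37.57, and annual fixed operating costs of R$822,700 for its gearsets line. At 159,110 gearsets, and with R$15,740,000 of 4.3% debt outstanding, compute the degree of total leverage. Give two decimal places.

At 159,110 units, contribution = 159,110 × R$15.14 = R$2,408,925.40.
Subtracting fixed costs: EBIT = R$2,408,925.40 − R$822,700 = R$1,586,225.40. Interest = R$676,820.00.
DOL = R$2,408,925.40 ÷ R$1,586,225.40 = 1.5187; DFL = R$1,586,225.40 ÷ R$909,405.40 = 1.7442.
DCL = DOL × DFL = 1.5187 × 1.7442 = 2.6489.

2.65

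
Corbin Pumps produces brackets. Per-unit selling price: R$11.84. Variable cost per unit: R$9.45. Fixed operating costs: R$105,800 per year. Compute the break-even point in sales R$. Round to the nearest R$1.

R$524,131

CM per unit = R$11.84 − R$9.45 = R$2.39; CM ratio = R$2.39 / R$11.84 = 0.2019.
Break-even sales = FC ÷ CM ratio = R$105,800 × R$11.84 / R$2.39 = R$524,131.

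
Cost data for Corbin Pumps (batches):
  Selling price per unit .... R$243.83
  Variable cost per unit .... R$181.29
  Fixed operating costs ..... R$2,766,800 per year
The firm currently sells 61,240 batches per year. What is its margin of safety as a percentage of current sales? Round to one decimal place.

27.8%

Contribution margin per unit = R$243.83 − R$181.29 = R$62.54. Break-even units = R$2,766,800 ÷ R$62.54 = 44,240.49; break-even revenue = 44,240.49 × R$243.83 = R$10,787,157.72.
Actual sales revenue = 61,240 × R$243.83 = R$14,932,149.20.
Margin of safety = (R$14,932,149.20 − R$10,787,157.72) ÷ R$14,932,149.20 = 27.8%.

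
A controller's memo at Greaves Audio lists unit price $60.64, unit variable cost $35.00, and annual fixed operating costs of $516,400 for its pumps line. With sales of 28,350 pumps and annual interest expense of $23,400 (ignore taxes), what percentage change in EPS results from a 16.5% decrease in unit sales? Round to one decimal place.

Total contribution margin = 28,350 × $25.64 = $726,894.00.
Operating income = contribution − fixed costs = $726,894.00 − $516,400 = $210,494.00.
Interest = $23,400.00, so EBIT − I = $187,094.00.
Degree of combined leverage = contribution ÷ (EBIT − I) = $726,894.00 ÷ $187,094.00 = 3.8852.
EPS therefore changes by 3.8852 × (-16.5%) = -64.1%.

-64.1%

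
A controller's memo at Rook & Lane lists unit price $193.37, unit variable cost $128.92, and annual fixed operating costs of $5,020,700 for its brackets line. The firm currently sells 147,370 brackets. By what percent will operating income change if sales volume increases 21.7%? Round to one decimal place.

Total contribution margin = 147,370 × $64.45 = $9,497,996.50.
EBIT = $9,497,996.50 − $5,020,700 = $4,477,296.50.
So DOL = total CM / EBIT = $9,497,996.50 / $4,477,296.50 = 2.1214.
Operating income changes by 2.1214 × +21.7% = +46.0%.

+46.0%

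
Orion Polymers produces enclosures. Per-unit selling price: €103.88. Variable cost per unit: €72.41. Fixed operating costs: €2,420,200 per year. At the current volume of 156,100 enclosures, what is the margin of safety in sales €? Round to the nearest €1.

€8,226,778

Unit CM = price − variable cost = €103.88 − €72.41 = €31.47. Break-even units = €2,420,200 ÷ €31.47 = 76,904.99; break-even revenue = 76,904.99 × €103.88 = €7,988,890.24.
Actual sales revenue = 156,100 × €103.88 = €16,215,668.00.
Margin of safety = €16,215,668.00 − €7,988,890.24 = €8,226,778.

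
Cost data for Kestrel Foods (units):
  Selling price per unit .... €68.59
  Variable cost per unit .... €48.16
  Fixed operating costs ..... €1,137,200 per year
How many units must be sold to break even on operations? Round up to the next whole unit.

55,664 units

Unit CM = price − variable cost = €68.59 − €48.16 = €20.43.
Break-even volume = fixed costs ÷ CM per unit = €1,137,200 ÷ €20.43 = 55,663.24, so 55,664 units.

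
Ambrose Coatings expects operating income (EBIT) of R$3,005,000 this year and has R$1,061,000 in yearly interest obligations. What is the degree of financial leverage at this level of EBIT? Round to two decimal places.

Interest = R$1,061,000.00.
DFL = EBIT ÷ (EBIT − I) = R$3,005,000 ÷ (R$3,005,000 − R$1,061,000.00) = R$3,005,000 ÷ R$1,944,000.00 = 1.5458.

1.55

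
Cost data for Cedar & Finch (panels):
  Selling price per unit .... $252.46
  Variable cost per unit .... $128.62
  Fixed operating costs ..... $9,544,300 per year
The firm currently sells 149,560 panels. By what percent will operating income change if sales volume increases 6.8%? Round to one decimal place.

Contribution at this volume is 149,560 × $123.84 = $18,521,510.40.
Operating income = contribution − fixed costs = $18,521,510.40 − $9,544,300 = $8,977,210.40.
So DOL = total CM / EBIT = $18,521,510.40 / $8,977,210.40 = 2.0632.
%ΔEBIT = DOL × %ΔSales = 2.0632 × +6.8% = +14.0%.

+14.0%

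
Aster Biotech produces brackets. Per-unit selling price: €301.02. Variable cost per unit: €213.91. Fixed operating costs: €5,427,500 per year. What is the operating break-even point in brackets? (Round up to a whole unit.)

62,307 brackets

Each unit contributes €301.02 − €213.91 = €87.11.
Break-even volume = fixed costs ÷ CM per unit = €5,427,500 ÷ €87.11 = 62,306.28, so 62,307 brackets.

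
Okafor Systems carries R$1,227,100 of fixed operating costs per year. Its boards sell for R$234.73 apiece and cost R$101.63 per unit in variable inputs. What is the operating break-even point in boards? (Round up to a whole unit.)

Each unit contributes R$234.73 − R$101.63 = R$133.10.
Break-even volume = fixed costs ÷ CM per unit = R$1,227,100 ÷ R$133.10 = 9,219.38, so 9,220 boards.

9,220 boards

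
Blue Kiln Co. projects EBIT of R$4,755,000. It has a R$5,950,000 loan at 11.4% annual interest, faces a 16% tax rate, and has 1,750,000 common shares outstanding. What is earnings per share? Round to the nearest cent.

R$1.96

Interest = R$678,300.00, so EBT = R$4,755,000 − R$678,300.00 = R$4,076,700.00.
After tax at 16%: net income = R$4,076,700.00 × 0.84 = R$3,424,428.00.
EPS = R$3,424,428.00 ÷ 1,750,000 = R$1.96.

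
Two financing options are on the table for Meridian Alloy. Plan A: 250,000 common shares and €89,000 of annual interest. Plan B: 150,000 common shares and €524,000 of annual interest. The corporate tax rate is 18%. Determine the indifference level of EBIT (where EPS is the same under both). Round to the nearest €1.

Set EPS_A = EPS_B: (EBIT − €89,000)(1 − 0.18) ÷ 250,000 = (EBIT − €524,000)(1 − 0.18) ÷ 150,000.
The (1 − t) factor cancels: (EBIT − 89,000) × 150,000 = (EBIT − 524,000) × 250,000.
Solving, EBIT = (524,000·250,000 − 89,000·150,000) / (250,000 − 150,000) = 117,650,000,000 / 100,000 = 1,176,500.00.

€1,176,500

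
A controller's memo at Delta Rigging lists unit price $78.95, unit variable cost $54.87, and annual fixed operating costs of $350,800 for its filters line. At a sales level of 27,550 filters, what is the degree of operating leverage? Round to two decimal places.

At 27,550 units, contribution = 27,550 × $24.08 = $663,404.00.
Operating income = contribution − fixed costs = $663,404.00 − $350,800 = $312,604.00.
So DOL = total CM / EBIT = $663,404.00 / $312,604.00 = 2.1222.

2.12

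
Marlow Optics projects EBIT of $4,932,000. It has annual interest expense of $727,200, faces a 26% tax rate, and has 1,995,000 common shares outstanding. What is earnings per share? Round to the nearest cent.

Interest = $727,200.00, so EBT = $4,932,000 − $727,200.00 = $4,204,800.00.
Net income = $4,204,800.00 × (1 − 0.26) = $3,111,552.00.
EPS = $3,111,552.00 ÷ 1,995,000 = $1.56.

$1.56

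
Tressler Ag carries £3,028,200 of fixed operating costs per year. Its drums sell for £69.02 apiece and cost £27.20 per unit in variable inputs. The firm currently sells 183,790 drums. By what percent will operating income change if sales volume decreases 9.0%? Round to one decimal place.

Total contribution margin = 183,790 × £41.82 = £7,686,097.80.
Subtracting fixed costs: EBIT = £7,686,097.80 − £3,028,200 = £4,657,897.80.
So DOL = total CM / EBIT = £7,686,097.80 / £4,657,897.80 = 1.6501.
%ΔEBIT = DOL × %ΔSales = 1.6501 × -9.0% = -14.9%.

-14.9%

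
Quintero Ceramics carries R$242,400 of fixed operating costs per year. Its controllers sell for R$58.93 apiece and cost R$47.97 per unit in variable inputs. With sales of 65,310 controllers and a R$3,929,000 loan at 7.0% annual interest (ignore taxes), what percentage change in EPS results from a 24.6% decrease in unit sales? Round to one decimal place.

Contribution at this volume is 65,310 × R$10.96 = R$715,797.60.
Operating income = contribution − fixed costs = R$715,797.60 − R$242,400 = R$473,397.60.
After interest of R$275,030.00, pre-tax earnings = R$198,367.60.
DCL = total CM / (EBIT − I) = R$715,797.60 / R$198,367.60 = 3.6084.
EPS therefore changes by 3.6084 × (-24.6%) = -88.8%.

-88.8%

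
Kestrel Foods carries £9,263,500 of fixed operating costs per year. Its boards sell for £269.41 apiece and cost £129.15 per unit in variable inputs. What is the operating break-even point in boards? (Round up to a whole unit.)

66,046 boards

Each unit contributes £269.41 − £129.15 = £140.26.
Break-even volume = fixed costs ÷ CM per unit = £9,263,500 ÷ £140.26 = 66,045.20, so 66,046 boards.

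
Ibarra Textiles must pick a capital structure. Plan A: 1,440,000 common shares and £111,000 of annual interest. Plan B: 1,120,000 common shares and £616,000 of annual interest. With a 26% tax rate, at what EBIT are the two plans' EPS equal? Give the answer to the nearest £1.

£2,383,500

At indifference, (EBIT − 111,000)(1 − t)/1,440,000 = (EBIT − 616,000)(1 − t)/1,120,000.
Cancelling (1 − t) and cross-multiplying: 1,120,000·(EBIT − 111,000) = 1,440,000·(EBIT − 616,000).
EBIT × (1,440,000 − 1,120,000) = 616,000 × 1,440,000 − 111,000 × 1,120,000 = 762,720,000,000, so EBIT = 762,720,000,000 ÷ 320,000 = 2,383,500.00.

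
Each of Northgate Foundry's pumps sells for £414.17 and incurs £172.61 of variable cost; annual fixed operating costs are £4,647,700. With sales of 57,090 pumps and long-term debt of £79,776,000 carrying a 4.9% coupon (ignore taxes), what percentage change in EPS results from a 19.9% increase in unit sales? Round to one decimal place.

Total contribution margin = 57,090 × £241.56 = £13,790,660.40.
Subtracting fixed costs: EBIT = £13,790,660.40 − £4,647,700 = £9,142,960.40.
After interest of £3,909,024.00, pre-tax earnings = £5,233,936.40.
DCL = total CM / (EBIT − I) = £13,790,660.40 / £5,233,936.40 = 2.6349.
%ΔEPS = DCL × %ΔSales = 2.6349 × +19.9% = +52.4%.

+52.4%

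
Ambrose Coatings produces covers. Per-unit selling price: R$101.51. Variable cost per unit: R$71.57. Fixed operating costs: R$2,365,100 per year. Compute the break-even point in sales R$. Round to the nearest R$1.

R$8,018,748

CM per unit = R$101.51 − R$71.57 = R$29.94; CM ratio = R$29.94 / R$101.51 = 0.2949.
Break-even revenue = fixed costs × price ÷ CM = R$2,365,100 × R$101.51 ÷ R$29.94 = R$8,018,748.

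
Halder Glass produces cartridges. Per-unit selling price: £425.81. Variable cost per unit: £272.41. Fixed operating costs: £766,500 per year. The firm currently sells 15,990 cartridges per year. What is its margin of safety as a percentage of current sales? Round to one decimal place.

68.8%

Contribution margin per unit = £425.81 − £272.41 = £153.40. Break-even units = £766,500 ÷ £153.40 = 4,996.74; break-even revenue = 4,996.74 × £425.81 = £2,127,662.09.
Current sales = 15,990 × £425.81 = £6,808,701.90.
Margin of safety = (£6,808,701.90 − £2,127,662.09) ÷ £6,808,701.90 = 68.8%.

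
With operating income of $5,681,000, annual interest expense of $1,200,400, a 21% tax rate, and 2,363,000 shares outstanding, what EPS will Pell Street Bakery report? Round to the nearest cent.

$1.50

Pre-tax income = $5,681,000 − $1,200,400.00 = $4,480,600.00.
Net income = $4,480,600.00 × (1 − 0.21) = $3,539,674.00.
EPS = $3,539,674.00 ÷ 2,363,000 = $1.50.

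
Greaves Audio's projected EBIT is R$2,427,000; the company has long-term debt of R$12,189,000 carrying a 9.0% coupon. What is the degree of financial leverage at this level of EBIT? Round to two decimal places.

1.82

Annual interest charges come to R$1,097,010.00.
DFL = EBIT ÷ (EBIT − I) = R$2,427,000 ÷ (R$2,427,000 − R$1,097,010.00) = R$2,427,000 ÷ R$1,329,990.00 = 1.8248.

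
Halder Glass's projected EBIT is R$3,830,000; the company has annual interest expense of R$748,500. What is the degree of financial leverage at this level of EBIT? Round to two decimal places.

Interest = R$748,500.00.
DFL = EBIT ÷ (EBIT − I) = R$3,830,000 ÷ (R$3,830,000 − R$748,500.00) = R$3,830,000 ÷ R$3,081,500.00 = 1.2429.

1.24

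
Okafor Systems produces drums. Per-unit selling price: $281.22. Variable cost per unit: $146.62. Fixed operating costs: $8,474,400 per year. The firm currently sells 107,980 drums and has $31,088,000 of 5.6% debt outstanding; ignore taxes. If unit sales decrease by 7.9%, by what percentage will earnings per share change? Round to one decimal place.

At 107,980 units, contribution = 107,980 × $134.60 = $14,534,108.00.
Subtracting fixed costs: EBIT = $14,534,108.00 − $8,474,400 = $6,059,708.00.
Interest = $1,740,928.00, so EBIT − I = $4,318,780.00.
DCL = total CM / (EBIT − I) = $14,534,108.00 / $4,318,780.00 = 3.3653.
EPS therefore changes by 3.3653 × (-7.9%) = -26.6%.

-26.6%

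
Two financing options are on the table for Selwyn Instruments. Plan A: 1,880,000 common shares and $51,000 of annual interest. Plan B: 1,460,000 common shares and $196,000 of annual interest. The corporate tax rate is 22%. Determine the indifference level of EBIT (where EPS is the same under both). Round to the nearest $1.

At indifference, (EBIT − 51,000)(1 − t)/1,880,000 = (EBIT − 196,000)(1 − t)/1,460,000.
Cancelling (1 − t) and cross-multiplying: 1,460,000·(EBIT − 51,000) = 1,880,000·(EBIT − 196,000).
Solving, EBIT = (196,000·1,880,000 − 51,000·1,460,000) / (1,880,000 − 1,460,000) = 294,020,000,000 / 420,000 = 700,047.62.

$700,048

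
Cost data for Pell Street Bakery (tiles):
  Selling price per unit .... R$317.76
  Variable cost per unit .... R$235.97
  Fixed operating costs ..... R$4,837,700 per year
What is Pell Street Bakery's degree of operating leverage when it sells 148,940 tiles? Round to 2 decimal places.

Contribution at this volume is 148,940 × R$81.79 = R$12,181,802.60.
Subtracting fixed costs: EBIT = R$12,181,802.60 − R$4,837,700 = R$7,344,102.60.
So DOL = total CM / EBIT = R$12,181,802.60 / R$7,344,102.60 = 1.6587.

1.66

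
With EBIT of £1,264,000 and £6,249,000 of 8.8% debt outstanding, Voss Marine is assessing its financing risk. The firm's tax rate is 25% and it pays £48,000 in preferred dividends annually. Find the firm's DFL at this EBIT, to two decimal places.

1.94

Annual interest charges come to £549,912.00.
Preferred dividends grossed up pre-tax: £48,000 / (1 − 0.25) = £64,000.00.
DFL = EBIT ÷ [EBIT − I − D_p/(1−t)] = £1,264,000 ÷ [£1,264,000 − £549,912.00 − £64,000.00] = £1,264,000 ÷ £650,088.00 = 1.9444.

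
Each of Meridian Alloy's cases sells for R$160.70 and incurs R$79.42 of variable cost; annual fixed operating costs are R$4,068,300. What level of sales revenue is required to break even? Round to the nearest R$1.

R$8,043,502

Contribution margin per unit = R$160.70 − R$79.42 = R$81.28, a CM ratio of R$81.28 ÷ R$160.70 = 0.5058.
Break-even revenue = fixed costs × price ÷ CM = R$4,068,300 × R$160.70 ÷ R$81.28 = R$8,043,502.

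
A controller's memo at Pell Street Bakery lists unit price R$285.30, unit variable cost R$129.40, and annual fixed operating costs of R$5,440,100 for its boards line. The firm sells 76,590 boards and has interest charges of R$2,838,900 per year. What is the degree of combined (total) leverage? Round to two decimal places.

Total contribution margin = 76,590 × R$155.90 = R$11,940,381.00.
EBIT = R$11,940,381.00 − R$5,440,100 = R$6,500,281.00. Interest = R$2,838,900.00, so EBIT − I = R$3,661,381.00.
Degree of total leverage = total CM / (EBIT − interest) = R$11,940,381.00 / R$3,661,381.00 = 3.2612.

3.26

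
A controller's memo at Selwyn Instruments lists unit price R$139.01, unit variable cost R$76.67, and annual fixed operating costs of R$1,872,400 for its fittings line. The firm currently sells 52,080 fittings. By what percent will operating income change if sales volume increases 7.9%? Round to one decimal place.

Contribution at this volume is 52,080 × R$62.34 = R$3,246,667.20.
EBIT = R$3,246,667.20 − R$1,872,400 = R$1,374,267.20.
So DOL = total CM / EBIT = R$3,246,667.20 / R$1,374,267.20 = 2.3625.
So EBIT moves 2.3625 × (+7.9%) = +18.7%.

+18.7%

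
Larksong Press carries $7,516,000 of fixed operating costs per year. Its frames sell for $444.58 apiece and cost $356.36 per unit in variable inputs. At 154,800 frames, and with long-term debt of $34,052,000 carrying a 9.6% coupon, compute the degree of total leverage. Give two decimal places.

4.76

At 154,800 units, contribution = 154,800 × $88.22 = $13,656,456.00.
EBIT = $13,656,456.00 − $7,516,000 = $6,140,456.00. Interest = $3,268,992.00, so EBIT − I = $2,871,464.00.
DCL = contribution ÷ (EBIT − I) = $13,656,456.00 ÷ $2,871,464.00 = 4.7559.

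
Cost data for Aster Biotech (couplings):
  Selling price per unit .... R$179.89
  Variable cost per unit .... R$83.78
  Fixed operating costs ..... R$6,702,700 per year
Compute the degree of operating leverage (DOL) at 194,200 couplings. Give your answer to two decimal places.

1.56

At 194,200 units, contribution = 194,200 × R$96.11 = R$18,664,562.00.
Subtracting fixed costs: EBIT = R$18,664,562.00 − R$6,702,700 = R$11,961,862.00.
So DOL = total CM / EBIT = R$18,664,562.00 / R$11,961,862.00 = 1.5603.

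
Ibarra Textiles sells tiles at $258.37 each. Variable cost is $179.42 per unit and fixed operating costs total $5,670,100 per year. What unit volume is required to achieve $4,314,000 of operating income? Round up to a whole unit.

126,462 tiles

Each unit contributes $258.37 − $179.42 = $78.95.
Units = (FC + target) / CM = ($5,670,100 + $4,314,000) / $78.95 = 126,461.05, so 126,462 tiles.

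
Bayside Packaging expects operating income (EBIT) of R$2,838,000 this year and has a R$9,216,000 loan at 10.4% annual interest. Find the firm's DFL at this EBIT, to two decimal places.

1.51

Annual interest charges come to R$958,464.00.
DFL = EBIT ÷ (EBIT − I) = R$2,838,000 ÷ (R$2,838,000 − R$958,464.00) = R$2,838,000 ÷ R$1,879,536.00 = 1.5099.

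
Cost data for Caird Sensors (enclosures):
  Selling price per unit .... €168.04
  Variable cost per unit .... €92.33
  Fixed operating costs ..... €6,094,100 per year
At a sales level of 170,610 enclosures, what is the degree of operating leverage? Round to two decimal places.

Total contribution margin = 170,610 × €75.71 = €12,916,883.10.
EBIT = €12,916,883.10 − €6,094,100 = €6,822,783.10.
DOL = contribution ÷ EBIT = €12,916,883.10 ÷ €6,822,783.10 = 1.8932.

1.89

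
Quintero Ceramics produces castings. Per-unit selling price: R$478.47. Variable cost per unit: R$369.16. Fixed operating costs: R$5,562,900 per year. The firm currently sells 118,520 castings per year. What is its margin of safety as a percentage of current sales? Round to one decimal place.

Contribution margin per unit = R$478.47 − R$369.16 = R$109.31. Break-even units = R$5,562,900 ÷ R$109.31 = 50,891.04; break-even revenue = 50,891.04 × R$478.47 = R$24,349,837.74.
Actual sales revenue = 118,520 × R$478.47 = R$56,708,264.40.
Margin of safety = (R$56,708,264.40 − R$24,349,837.74) ÷ R$56,708,264.40 = 57.1%.

57.1%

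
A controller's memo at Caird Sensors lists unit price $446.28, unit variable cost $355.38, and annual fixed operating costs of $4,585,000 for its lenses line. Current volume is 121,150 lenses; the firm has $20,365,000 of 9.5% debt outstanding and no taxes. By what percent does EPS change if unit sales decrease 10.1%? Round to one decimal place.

Contribution at this volume is 121,150 × $90.90 = $11,012,535.00.
EBIT = $11,012,535.00 − $4,585,000 = $6,427,535.00.
Interest = $1,934,675.00, so EBIT − I = $4,492,860.00.
Degree of combined leverage = contribution ÷ (EBIT − I) = $11,012,535.00 ÷ $4,492,860.00 = 2.4511.
EPS therefore changes by 2.4511 × (-10.1%) = -24.8%.

-24.8%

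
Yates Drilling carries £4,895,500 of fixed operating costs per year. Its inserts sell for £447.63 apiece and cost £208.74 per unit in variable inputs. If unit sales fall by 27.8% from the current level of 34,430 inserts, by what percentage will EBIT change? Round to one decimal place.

Total contribution margin = 34,430 × £238.89 = £8,224,982.70.
Subtracting fixed costs: EBIT = £8,224,982.70 − £4,895,500 = £3,329,482.70.
DOL = contribution ÷ EBIT = £8,224,982.70 ÷ £3,329,482.70 = 2.4703.
%ΔEBIT = DOL × %ΔSales = 2.4703 × -27.8% = -68.7%.

-68.7%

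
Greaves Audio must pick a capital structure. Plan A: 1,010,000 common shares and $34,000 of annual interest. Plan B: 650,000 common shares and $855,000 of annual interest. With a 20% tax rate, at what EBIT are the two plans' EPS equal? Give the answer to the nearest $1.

$2,337,361

At indifference, (EBIT − 34,000)(1 − t)/1,010,000 = (EBIT − 855,000)(1 − t)/650,000.
Cancelling (1 − t) and cross-multiplying: 650,000·(EBIT − 34,000) = 1,010,000·(EBIT − 855,000).
EBIT × (1,010,000 − 650,000) = 855,000 × 1,010,000 − 34,000 × 650,000 = 841,450,000,000, so EBIT = 841,450,000,000 ÷ 360,000 = 2,337,361.11.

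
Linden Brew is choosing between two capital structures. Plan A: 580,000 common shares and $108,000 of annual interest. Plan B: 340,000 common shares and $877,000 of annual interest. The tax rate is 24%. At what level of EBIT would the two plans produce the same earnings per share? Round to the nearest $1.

At indifference, (EBIT − 108,000)(1 − t)/580,000 = (EBIT − 877,000)(1 − t)/340,000.
The (1 − t) factor cancels: (EBIT − 108,000) × 340,000 = (EBIT − 877,000) × 580,000.
Solving, EBIT = (877,000·580,000 − 108,000·340,000) / (580,000 − 340,000) = 471,940,000,000 / 240,000 = 1,966,416.67.

$1,966,417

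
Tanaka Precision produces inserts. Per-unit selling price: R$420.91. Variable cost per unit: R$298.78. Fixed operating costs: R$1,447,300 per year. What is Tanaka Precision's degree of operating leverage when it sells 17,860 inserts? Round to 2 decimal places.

2.97

Contribution at this volume is 17,860 × R$122.13 = R$2,181,241.80.
Operating income = contribution − fixed costs = R$2,181,241.80 − R$1,447,300 = R$733,941.80.
So DOL = total CM / EBIT = R$2,181,241.80 / R$733,941.80 = 2.9720.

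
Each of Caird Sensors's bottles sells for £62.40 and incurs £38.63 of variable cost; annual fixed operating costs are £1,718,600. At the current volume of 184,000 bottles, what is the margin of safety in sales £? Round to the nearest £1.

Contribution margin per unit = £62.40 − £38.63 = £23.77. Break-even units = £1,718,600 ÷ £23.77 = 72,301.22; break-even revenue = 72,301.22 × £62.40 = £4,511,596.13.
Actual sales revenue = 184,000 × £62.40 = £11,481,600.00.
Margin of safety = £11,481,600.00 − £4,511,596.13 = £6,970,004.

£6,970,004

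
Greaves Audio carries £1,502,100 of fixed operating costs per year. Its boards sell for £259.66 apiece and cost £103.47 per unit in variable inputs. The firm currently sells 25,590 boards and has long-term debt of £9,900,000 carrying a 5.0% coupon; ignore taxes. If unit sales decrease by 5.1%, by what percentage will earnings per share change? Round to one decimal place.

At 25,590 units, contribution = 25,590 × £156.19 = £3,996,902.10.
Subtracting fixed costs: EBIT = £3,996,902.10 − £1,502,100 = £2,494,802.10.
Interest = £495,000.00, so EBIT − I = £1,999,802.10.
DCL = total CM / (EBIT − I) = £3,996,902.10 / £1,999,802.10 = 1.9986.
EPS therefore changes by 1.9986 × (-5.1%) = -10.2%.

-10.2%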